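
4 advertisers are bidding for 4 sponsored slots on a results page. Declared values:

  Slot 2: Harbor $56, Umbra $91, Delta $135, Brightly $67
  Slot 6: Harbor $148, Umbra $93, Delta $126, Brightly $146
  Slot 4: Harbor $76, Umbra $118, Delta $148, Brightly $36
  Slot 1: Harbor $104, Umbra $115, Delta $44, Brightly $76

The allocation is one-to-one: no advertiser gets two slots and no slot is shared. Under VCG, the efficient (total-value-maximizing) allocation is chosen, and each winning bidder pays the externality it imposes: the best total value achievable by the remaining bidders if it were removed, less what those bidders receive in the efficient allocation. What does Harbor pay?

Harbor pays $10.

Efficient allocation: Harbor→Slot 1 ($104), Umbra→Slot 4 ($118), Delta→Slot 2 ($135), Brightly→Slot 6 ($146); total welfare W = $503.
Harbor receives Slot 1 at value $104, so the others get W − 104 = $399.
Without Harbor: best allocation of the remaining 3 bidders over all 4 slots is Umbra→Slot 1 ($115), Delta→Slot 4 ($148), Brightly→Slot 6 ($146), total $409.
VCG payment = (others' best without Harbor) − (others' welfare with Harbor) = 409 − 399 = $10.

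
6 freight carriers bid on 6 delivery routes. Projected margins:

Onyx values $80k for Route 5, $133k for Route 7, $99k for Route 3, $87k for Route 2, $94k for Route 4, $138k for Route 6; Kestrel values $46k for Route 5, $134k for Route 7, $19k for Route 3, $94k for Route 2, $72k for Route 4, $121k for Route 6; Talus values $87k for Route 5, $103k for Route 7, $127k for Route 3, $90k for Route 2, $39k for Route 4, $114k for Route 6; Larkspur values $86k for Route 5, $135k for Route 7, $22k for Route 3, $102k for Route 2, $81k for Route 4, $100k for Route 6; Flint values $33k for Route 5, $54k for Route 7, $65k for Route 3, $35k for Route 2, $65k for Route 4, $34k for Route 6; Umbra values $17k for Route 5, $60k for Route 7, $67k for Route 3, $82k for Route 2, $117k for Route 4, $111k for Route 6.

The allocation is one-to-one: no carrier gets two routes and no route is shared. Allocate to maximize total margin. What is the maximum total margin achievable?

Optimal: Onyx→Route 6 ($138k), Kestrel→Route 7 ($134k), Talus→Route 3 ($127k), Larkspur→Route 2 ($102k), Flint→Route 5 ($33k), Umbra→Route 4 ($117k) — total 138+134+127+102+33+117 = $651k.
Column-greedy (each route in turn goes to its best remaining carrier) gives $566k, worse by 85.
Next-best assignment: Onyx→Route 6, Kestrel→Route 2, Talus→Route 3, Larkspur→Route 7, Flint→Route 5, Umbra→Route 4 = $644k.
Swapping Flint↔Talus (Flint→Route 3 $65k, Talus→Route 5 $87k) loses 8.
No other one-to-one assignment exceeds $651k.

Max total: $651k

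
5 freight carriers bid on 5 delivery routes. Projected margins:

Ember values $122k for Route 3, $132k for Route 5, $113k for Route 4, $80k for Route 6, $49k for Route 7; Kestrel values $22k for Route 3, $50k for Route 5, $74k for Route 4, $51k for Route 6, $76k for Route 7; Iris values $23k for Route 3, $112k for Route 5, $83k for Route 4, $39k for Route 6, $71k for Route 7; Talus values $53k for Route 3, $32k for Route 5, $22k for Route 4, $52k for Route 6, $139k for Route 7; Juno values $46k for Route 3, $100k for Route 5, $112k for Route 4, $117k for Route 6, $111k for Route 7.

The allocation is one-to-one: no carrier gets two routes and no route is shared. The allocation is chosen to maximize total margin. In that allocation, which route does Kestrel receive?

Kestrel receives Route 4.

Treat this as an assignment problem: match each carrier to one route.
Optimal: Ember→Route 3 ($122k), Kestrel→Route 4 ($74k), Iris→Route 5 ($112k), Talus→Route 7 ($139k), Juno→Route 6 ($117k) — total 122+74+112+139+117 = $564k.
Column-greedy (each route in turn goes to its best remaining carrier) gives $474k, worse by 90.
Kestrel's own top route is Route 7 ($76k), but forcing Kestrel→Route 7 and reassigning the rest optimally gives only $474k — worse by 90.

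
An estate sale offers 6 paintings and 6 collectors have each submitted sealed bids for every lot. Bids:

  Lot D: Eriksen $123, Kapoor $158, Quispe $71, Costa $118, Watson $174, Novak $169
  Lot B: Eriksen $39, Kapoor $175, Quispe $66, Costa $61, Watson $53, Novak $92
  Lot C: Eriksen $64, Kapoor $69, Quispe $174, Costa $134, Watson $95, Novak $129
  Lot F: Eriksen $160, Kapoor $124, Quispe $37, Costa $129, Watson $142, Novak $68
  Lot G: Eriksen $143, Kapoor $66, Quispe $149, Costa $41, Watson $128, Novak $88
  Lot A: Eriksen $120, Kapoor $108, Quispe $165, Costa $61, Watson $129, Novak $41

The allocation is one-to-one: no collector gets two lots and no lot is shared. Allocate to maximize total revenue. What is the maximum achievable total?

Optimal: Eriksen→Lot F ($160), Kapoor→Lot B ($175), Quispe→Lot A ($165), Costa→Lot C ($134), Watson→Lot G ($128), Novak→Lot D ($169) — total 160+175+165+134+128+169 = $931.
Max-entry greedy (repeatedly take the single best remaining cell) gives $832, worse by 99.
Swapping Watson↔Quispe (Watson→Lot A $129, Quispe→Lot G $149) loses 15.
Every other assignment is strictly worse.

Max total: $931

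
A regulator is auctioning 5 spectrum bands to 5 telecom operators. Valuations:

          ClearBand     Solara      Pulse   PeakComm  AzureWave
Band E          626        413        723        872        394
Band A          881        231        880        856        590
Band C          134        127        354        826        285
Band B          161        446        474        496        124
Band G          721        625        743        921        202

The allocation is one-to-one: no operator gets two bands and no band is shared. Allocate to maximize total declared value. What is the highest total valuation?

Treat this as an assignment problem: match each operator to one band.
Optimal: ClearBand→Band G ($721M), Solara→Band B ($446M), Pulse→Band E ($723M), PeakComm→Band C ($826M), AzureWave→Band A ($590M) — total 721+446+723+826+590 = $3306M.
Row-greedy (each operator in turn takes its best remaining band) gives $3179M, worse by 127.
Next-best assignment: ClearBand→Band A, Solara→Band B, Pulse→Band G, PeakComm→Band C, AzureWave→Band E = $3290M.
Checked against all permutations: $3306M is optimal.

Maximum total: $3306M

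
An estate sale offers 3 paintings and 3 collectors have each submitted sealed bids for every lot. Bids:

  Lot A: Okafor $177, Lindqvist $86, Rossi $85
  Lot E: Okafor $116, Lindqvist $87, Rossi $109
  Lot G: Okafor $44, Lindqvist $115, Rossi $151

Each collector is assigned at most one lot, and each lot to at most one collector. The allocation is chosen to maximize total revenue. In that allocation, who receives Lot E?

Lindqvist receives Lot E.

Optimal: Okafor→Lot A ($177), Lindqvist→Lot E ($87), Rossi→Lot G ($151) — total 177+87+151 = $415.
Row-greedy (each collector in turn takes its best remaining lot) gives $401, worse by 14.
Checked against all permutations: $415 is optimal.
Lindqvist's own top lot is Lot G ($115), but forcing Lindqvist→Lot G and reassigning the rest optimally gives only $401 — worse by 14.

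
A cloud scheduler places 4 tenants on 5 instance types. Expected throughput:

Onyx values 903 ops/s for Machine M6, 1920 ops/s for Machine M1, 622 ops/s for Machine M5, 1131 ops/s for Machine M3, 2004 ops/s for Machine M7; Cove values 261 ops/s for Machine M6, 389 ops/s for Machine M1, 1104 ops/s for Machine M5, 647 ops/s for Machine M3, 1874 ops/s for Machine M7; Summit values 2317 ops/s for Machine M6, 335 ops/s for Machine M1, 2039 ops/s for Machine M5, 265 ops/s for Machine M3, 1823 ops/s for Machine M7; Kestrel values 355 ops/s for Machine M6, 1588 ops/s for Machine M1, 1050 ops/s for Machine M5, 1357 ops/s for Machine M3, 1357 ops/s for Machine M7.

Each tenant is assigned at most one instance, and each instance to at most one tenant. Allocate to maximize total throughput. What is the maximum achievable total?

Max total: 7468 ops/s

Optimal: Onyx→Machine M1 (1920 ops/s), Cove→Machine M7 (1874 ops/s), Summit→Machine M6 (2317 ops/s), Kestrel→Machine M3 (1357 ops/s) — total 1920+1874+2317+1357 = 7468 ops/s.
Column-greedy (each instance in turn goes to its best remaining tenant) gives 6698 ops/s, worse by 770.
Next-best assignment: Onyx→Machine M1, Cove→Machine M7, Summit→Machine M5, Kestrel→Machine M3 = 7190 ops/s.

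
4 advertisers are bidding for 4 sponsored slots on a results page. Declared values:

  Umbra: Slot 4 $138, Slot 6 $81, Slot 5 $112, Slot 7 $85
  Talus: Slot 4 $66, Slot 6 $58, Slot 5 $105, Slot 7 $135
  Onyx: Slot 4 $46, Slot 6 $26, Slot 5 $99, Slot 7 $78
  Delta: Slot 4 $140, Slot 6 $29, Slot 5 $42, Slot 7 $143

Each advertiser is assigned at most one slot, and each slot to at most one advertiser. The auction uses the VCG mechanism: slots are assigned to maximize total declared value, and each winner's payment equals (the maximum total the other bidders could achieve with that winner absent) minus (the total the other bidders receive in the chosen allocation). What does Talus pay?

Talus pays $60.

Efficient allocation: Umbra→Slot 6 ($81), Talus→Slot 7 ($135), Onyx→Slot 5 ($99), Delta→Slot 4 ($140); total welfare W = $455.
Talus receives Slot 7 at value $135, so the others get W − 135 = $320.
Without Talus: best allocation of the remaining 3 bidders over all 4 slots is Umbra→Slot 4 ($138), Onyx→Slot 5 ($99), Delta→Slot 7 ($143), total $380.
VCG payment = (others' best without Talus) − (others' welfare with Talus) = 380 − 320 = $60.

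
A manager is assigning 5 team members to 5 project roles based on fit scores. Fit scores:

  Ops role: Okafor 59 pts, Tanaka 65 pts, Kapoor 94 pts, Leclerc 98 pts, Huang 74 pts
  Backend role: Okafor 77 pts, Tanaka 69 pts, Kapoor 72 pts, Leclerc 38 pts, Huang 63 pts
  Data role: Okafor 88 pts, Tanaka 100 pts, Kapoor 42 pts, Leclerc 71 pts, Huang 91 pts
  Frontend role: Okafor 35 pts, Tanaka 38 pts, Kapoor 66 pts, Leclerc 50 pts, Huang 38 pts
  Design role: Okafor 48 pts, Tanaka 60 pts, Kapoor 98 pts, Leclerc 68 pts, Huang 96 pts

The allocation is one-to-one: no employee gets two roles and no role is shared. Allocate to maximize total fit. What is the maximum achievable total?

Optimal: Okafor→Backend role (77 pts), Tanaka→Data role (100 pts), Kapoor→Frontend role (66 pts), Leclerc→Ops role (98 pts), Huang→Design role (96 pts) — total 77+100+66+98+96 = 437 pts.
Max-entry greedy (repeatedly take the single best remaining cell) gives 411 pts, worse by 26.
Next-best assignment: Okafor→Backend role, Tanaka→Data role, Kapoor→Ops role, Leclerc→Frontend role, Huang→Design role = 417 pts.
Swapping Kapoor↔Leclerc (Kapoor→Ops role 94 pts, Leclerc→Frontend role 50 pts) loses 20.
Checked against all permutations: 437 pts is optimal.

Maximum total: 437 pts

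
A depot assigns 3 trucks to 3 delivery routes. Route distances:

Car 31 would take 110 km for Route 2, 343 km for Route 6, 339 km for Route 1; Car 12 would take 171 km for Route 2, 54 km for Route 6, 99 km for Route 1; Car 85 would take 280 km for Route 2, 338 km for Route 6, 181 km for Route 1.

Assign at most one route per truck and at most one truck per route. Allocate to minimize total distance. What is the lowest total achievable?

Min total: 345 km

Optimal: Car 31→Route 2 (110 km), Car 12→Route 6 (54 km), Car 85→Route 1 (181 km) — total 110+54+181 = 345 km.
Checked against all permutations: 345 km is optimal.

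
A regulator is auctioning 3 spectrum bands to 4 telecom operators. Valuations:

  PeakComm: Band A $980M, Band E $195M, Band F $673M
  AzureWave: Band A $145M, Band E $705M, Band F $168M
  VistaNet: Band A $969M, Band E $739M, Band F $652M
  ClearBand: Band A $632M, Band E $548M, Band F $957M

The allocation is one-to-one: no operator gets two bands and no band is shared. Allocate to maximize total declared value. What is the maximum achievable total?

Max total: $2676M

This is a one-to-one assignment (maximum-weight bipartite matching).
Optimal: PeakComm→Band A ($980M), VistaNet→Band E ($739M), ClearBand→Band F ($957M) — total 980+739+957 = $2676M.
Swapping ClearBand↔PeakComm (ClearBand→Band A $632M, PeakComm→Band F $673M) loses 632.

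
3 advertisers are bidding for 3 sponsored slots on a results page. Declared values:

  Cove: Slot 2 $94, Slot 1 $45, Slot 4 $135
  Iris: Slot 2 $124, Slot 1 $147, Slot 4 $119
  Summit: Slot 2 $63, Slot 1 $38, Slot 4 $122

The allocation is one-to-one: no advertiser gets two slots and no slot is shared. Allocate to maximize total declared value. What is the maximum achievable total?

Max total: $363

Optimal: Cove→Slot 2 ($94), Iris→Slot 1 ($147), Summit→Slot 4 ($122) — total 94+147+122 = $363.
Column-greedy (each slot in turn goes to its best remaining advertiser) gives $291, worse by 72.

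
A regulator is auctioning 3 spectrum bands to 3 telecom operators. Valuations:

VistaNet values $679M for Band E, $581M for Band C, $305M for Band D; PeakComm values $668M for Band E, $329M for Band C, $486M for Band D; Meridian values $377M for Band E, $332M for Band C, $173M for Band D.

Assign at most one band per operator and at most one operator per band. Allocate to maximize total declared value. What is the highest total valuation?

Optimal: VistaNet→Band E ($679M), PeakComm→Band D ($486M), Meridian→Band C ($332M) — total 679+486+332 = $1497M.
Next-best assignment: VistaNet→Band C, PeakComm→Band D, Meridian→Band E = $1444M.

Max total: $1497M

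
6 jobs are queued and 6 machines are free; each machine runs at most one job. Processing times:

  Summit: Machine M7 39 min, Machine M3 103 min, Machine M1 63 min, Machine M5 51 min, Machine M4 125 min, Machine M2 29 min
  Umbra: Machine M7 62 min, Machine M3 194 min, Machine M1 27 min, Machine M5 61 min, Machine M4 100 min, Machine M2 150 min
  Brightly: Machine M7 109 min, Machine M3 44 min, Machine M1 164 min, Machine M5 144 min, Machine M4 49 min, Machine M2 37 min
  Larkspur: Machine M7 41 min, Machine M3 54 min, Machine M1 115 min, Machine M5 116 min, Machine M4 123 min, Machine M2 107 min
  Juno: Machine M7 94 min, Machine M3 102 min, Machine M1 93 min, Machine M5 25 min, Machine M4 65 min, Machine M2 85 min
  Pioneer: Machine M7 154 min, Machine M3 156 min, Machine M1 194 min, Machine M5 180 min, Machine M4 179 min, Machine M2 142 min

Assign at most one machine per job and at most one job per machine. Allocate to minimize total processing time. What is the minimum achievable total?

This is the linear assignment problem.
Optimal: Summit→Machine M2 (29 min), Umbra→Machine M1 (27 min), Brightly→Machine M4 (49 min), Larkspur→Machine M7 (41 min), Juno→Machine M5 (25 min), Pioneer→Machine M3 (156 min) — total 29+27+49+41+25+156 = 327 min.
Next-best assignment: Summit→Machine M7, Umbra→Machine M1, Brightly→Machine M4, Larkspur→Machine M3, Juno→Machine M5, Pioneer→Machine M2 = 336 min.
Checked against all permutations: 327 min is optimal.

Minimum total: 327 min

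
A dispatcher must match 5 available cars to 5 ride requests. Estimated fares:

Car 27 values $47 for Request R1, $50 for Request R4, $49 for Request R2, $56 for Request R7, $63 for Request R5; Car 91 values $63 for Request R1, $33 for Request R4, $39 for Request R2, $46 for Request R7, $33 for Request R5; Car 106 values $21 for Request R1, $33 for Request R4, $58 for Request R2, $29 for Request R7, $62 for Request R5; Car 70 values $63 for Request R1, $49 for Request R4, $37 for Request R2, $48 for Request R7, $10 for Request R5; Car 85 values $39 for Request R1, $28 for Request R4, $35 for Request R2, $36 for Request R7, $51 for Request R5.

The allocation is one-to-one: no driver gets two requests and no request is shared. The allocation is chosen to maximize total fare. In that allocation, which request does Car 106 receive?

Optimal: Car 27→Request R7 ($56), Car 91→Request R1 ($63), Car 106→Request R2 ($58), Car 70→Request R4 ($49), Car 85→Request R5 ($51) — total 56+63+58+49+51 = $277.
Column-greedy (each request in turn goes to its best remaining driver) gives $270, worse by 7.
Car 106's own top request is Request R5 ($62), but forcing Car 106→Request R5 and reassigning the rest optimally gives only $265 — worse by 12.

Car 106 receives Request R2.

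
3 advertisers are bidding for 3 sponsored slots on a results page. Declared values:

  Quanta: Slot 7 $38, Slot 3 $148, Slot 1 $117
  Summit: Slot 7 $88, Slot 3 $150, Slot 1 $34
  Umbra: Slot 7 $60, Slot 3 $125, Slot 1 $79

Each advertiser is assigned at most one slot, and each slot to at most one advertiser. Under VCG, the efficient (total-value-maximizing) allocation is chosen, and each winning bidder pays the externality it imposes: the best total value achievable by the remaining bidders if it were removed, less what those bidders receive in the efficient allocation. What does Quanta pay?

Quanta pays $16.

Efficient allocation: Quanta→Slot 1 ($117), Summit→Slot 7 ($88), Umbra→Slot 3 ($125); total welfare W = $330.
Quanta receives Slot 1 at value $117, so the others get W − 117 = $213.
Without Quanta: best allocation of the remaining 2 bidders over all 3 slots is Summit→Slot 3 ($150), Umbra→Slot 1 ($79), total $229.
VCG payment = (others' best without Quanta) − (others' welfare with Quanta) = 229 − 213 = $16.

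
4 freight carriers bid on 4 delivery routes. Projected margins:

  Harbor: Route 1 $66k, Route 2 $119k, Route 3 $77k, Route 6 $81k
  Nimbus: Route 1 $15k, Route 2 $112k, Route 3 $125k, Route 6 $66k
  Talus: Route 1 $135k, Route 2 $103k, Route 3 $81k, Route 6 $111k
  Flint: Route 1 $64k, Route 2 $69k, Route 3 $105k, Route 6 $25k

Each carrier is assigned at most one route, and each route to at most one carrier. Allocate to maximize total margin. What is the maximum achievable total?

Maximum total: $433k

This is the linear assignment problem.
Optimal: Harbor→Route 6 ($81k), Nimbus→Route 2 ($112k), Talus→Route 1 ($135k), Flint→Route 3 ($105k) — total 81+112+135+105 = $433k.
Column-greedy (each route in turn goes to its best remaining carrier) gives $404k, worse by 29.
Swapping Harbor↔Flint (Harbor→Route 3 $77k, Flint→Route 6 $25k) loses 84.
Every other assignment is strictly worse.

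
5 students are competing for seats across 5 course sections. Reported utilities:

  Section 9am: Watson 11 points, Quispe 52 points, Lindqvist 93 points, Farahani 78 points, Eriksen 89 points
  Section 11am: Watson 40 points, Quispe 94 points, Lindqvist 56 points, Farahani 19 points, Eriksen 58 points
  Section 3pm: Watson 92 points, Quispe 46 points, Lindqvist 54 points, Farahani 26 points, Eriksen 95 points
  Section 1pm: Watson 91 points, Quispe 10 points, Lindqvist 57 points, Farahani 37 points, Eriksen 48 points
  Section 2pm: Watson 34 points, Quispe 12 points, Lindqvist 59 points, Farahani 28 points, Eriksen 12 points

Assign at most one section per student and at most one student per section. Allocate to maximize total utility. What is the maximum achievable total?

Optimal: Watson→Section 1pm (91 points), Quispe→Section 11am (94 points), Lindqvist→Section 2pm (59 points), Farahani→Section 9am (78 points), Eriksen→Section 3pm (95 points) — total 91+94+59+78+95 = 417 points.
Checked against all permutations: 417 points is optimal.

Maximum total: 417 points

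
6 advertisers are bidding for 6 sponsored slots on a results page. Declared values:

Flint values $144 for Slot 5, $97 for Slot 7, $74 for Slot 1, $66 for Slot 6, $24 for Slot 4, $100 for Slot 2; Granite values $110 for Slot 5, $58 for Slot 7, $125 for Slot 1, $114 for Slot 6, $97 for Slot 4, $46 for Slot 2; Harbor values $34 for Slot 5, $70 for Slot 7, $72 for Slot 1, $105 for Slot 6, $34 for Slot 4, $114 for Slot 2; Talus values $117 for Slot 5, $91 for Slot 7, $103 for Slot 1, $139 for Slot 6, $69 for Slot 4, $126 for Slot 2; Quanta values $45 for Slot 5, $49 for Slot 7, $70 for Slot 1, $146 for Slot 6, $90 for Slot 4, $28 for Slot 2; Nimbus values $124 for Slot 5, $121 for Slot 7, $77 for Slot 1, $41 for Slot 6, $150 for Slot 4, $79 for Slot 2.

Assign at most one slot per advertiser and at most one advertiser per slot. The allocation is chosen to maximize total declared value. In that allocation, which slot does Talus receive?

This is the linear assignment problem.
Optimal: Flint→Slot 5 ($144), Granite→Slot 1 ($125), Harbor→Slot 2 ($114), Talus→Slot 7 ($91), Quanta→Slot 6 ($146), Nimbus→Slot 4 ($150) — total 144+125+114+91+146+150 = $770.
Row-greedy (each advertiser in turn takes its best remaining slot) gives $733, worse by 37.
Swapping Nimbus↔Quanta (Nimbus→Slot 6 $41, Quanta→Slot 4 $90) loses 165.
Talus's own top slot is Slot 6 ($139), but forcing Talus→Slot 6 and reassigning the rest optimally gives only $733 — worse by 37.

Talus receives Slot 7.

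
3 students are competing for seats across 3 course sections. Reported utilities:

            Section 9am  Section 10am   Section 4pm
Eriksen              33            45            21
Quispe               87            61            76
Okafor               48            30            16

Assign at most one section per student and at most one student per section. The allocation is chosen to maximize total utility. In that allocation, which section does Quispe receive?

Quispe receives Section 4pm.

Optimal: Eriksen→Section 10am (45 points), Quispe→Section 4pm (76 points), Okafor→Section 9am (48 points) — total 45+76+48 = 169 points.
Row-greedy (each student in turn takes its best remaining section) gives 148 points, worse by 21.
No other one-to-one assignment exceeds 169 points.
Quispe's own top section is Section 9am (87 points), but forcing Quispe→Section 9am and reassigning the rest optimally gives only 148 points — worse by 21.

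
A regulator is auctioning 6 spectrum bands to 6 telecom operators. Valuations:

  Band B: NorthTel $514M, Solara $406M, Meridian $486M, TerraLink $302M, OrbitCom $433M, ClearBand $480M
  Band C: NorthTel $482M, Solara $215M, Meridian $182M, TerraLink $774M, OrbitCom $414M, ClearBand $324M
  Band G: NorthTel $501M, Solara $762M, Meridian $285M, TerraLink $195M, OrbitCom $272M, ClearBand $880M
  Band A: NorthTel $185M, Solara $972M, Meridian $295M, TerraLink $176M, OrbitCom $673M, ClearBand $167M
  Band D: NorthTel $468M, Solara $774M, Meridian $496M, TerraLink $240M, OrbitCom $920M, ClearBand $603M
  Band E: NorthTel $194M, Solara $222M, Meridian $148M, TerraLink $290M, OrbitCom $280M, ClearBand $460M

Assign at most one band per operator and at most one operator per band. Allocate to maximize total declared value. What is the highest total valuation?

Maximum total: $4226M

Optimal: NorthTel→Band E ($194M), Solara→Band A ($972M), Meridian→Band B ($486M), TerraLink→Band C ($774M), OrbitCom→Band D ($920M), ClearBand→Band G ($880M) — total 194+972+486+774+920+880 = $4226M.
Max-entry greedy (repeatedly take the single best remaining cell) gives $4208M, worse by 18.
Checked against all permutations: $4226M is optimal.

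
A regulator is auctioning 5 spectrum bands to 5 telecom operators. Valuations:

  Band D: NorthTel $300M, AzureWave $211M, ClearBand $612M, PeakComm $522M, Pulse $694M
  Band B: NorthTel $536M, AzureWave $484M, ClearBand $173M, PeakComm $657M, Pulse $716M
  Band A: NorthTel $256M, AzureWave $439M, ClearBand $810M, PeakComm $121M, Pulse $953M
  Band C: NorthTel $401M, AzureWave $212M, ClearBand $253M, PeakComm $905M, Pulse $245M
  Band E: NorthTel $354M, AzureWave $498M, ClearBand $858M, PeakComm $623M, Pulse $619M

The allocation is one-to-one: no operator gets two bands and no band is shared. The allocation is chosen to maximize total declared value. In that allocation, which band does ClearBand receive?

Optimal: NorthTel→Band B ($536M), AzureWave→Band E ($498M), ClearBand→Band D ($612M), PeakComm→Band C ($905M), Pulse→Band A ($953M) — total 536+498+612+905+953 = $3504M.
Column-greedy (each band in turn goes to its best remaining operator) gives $3060M, worse by 444.
ClearBand's own top band is Band E ($858M), but forcing ClearBand→Band E and reassigning the rest optimally gives only $3500M — worse by 4.

ClearBand receives Band D.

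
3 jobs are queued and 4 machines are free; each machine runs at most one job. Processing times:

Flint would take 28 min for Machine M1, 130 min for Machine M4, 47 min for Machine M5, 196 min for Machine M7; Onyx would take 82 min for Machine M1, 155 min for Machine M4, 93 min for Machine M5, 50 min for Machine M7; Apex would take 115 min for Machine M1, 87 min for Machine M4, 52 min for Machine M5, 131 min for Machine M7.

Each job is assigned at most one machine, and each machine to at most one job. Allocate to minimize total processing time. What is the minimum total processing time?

Optimal: Flint→Machine M1 (28 min), Onyx→Machine M7 (50 min), Apex→Machine M5 (52 min) — total 28+50+52 = 130 min.
Column-greedy (each machine in turn goes to its cheapest remaining job) gives 208 min, worse by 78.
Swapping Onyx↔Flint (Onyx→Machine M1 82 min, Flint→Machine M7 196 min) adds 200.

Minimum total: 130 min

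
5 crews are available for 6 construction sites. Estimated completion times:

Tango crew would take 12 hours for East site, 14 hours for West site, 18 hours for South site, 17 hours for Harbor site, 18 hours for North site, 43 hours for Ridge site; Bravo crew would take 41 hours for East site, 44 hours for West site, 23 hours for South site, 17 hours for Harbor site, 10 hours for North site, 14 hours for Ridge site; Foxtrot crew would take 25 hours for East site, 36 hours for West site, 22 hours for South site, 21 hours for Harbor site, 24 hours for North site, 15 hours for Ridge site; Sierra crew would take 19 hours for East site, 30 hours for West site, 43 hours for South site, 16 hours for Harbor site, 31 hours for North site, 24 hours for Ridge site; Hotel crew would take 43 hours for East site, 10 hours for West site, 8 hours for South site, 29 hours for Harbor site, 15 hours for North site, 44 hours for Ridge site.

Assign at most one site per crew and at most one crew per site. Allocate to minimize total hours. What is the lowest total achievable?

Optimal: Tango crew→East site (12 hours), Bravo crew→North site (10 hours), Foxtrot crew→Ridge site (15 hours), Sierra crew→Harbor site (16 hours), Hotel crew→South site (8 hours) — total 12+10+15+16+8 = 61 hours.

Min total: 61 hours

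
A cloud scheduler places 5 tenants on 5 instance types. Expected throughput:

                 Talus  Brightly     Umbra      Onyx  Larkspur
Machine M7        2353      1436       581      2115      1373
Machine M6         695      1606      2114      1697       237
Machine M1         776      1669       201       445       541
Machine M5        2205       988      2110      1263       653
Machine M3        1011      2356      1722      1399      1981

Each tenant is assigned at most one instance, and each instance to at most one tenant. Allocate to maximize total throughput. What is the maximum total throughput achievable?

This is a one-to-one assignment (maximum-weight bipartite matching).
Optimal: Talus→Machine M5 (2205 ops/s), Brightly→Machine M1 (1669 ops/s), Umbra→Machine M6 (2114 ops/s), Onyx→Machine M7 (2115 ops/s), Larkspur→Machine M3 (1981 ops/s) — total 2205+1669+2114+2115+1981 = 10084 ops/s.
Next-best assignment: Talus→Machine M7, Brightly→Machine M1, Umbra→Machine M5, Onyx→Machine M6, Larkspur→Machine M3 = 9810 ops/s.
Swapping Brightly↔Umbra (Brightly→Machine M6 1606 ops/s, Umbra→Machine M1 201 ops/s) loses 1976.
No other one-to-one assignment exceeds 10084 ops/s.

Maximum total: 10084 ops/s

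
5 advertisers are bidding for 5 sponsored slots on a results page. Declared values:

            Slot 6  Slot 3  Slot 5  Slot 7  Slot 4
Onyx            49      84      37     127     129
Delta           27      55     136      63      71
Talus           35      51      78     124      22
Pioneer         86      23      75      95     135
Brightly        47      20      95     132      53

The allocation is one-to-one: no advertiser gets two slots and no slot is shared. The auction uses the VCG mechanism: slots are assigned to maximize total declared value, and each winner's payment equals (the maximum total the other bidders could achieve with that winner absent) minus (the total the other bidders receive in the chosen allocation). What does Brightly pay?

Efficient allocation: Onyx→Slot 4 ($129), Delta→Slot 5 ($136), Talus→Slot 3 ($51), Pioneer→Slot 6 ($86), Brightly→Slot 7 ($132); total welfare W = $534.
Brightly receives Slot 7 at value $132, so the others get W − 132 = $402.
Without Brightly: best allocation of the remaining 4 bidders over all 5 slots is Onyx→Slot 3 ($84), Delta→Slot 5 ($136), Talus→Slot 7 ($124), Pioneer→Slot 4 ($135), total $479.
VCG payment = (others' best without Brightly) − (others' welfare with Brightly) = 479 − 402 = $77.

Brightly pays $77.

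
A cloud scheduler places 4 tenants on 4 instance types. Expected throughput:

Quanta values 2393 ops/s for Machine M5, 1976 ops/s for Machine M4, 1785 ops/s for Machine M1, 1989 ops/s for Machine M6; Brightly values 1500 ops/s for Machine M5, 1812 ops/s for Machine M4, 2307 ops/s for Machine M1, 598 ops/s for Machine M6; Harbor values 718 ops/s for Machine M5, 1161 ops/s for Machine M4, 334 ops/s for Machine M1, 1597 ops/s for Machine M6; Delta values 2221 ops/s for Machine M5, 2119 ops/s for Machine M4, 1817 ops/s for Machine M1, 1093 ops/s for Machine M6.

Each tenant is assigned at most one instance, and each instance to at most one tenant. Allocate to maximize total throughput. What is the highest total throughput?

Treat this as an assignment problem: match each tenant to one instance.
Optimal: Quanta→Machine M5 (2393 ops/s), Brightly→Machine M1 (2307 ops/s), Harbor→Machine M6 (1597 ops/s), Delta→Machine M4 (2119 ops/s) — total 2393+2307+1597+2119 = 8416 ops/s.
Next-best assignment: Quanta→Machine M4, Brightly→Machine M1, Harbor→Machine M6, Delta→Machine M5 = 8101 ops/s.
No other one-to-one assignment exceeds 8416 ops/s.

Maximum total: 8416 ops/s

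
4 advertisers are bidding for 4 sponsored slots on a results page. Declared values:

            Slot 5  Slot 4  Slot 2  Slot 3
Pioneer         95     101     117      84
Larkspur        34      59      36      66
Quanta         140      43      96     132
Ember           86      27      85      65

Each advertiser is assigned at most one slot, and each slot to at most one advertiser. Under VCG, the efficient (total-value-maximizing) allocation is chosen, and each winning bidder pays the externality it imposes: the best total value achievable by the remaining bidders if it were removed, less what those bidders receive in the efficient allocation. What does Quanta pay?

Efficient allocation: Pioneer→Slot 2 ($117), Larkspur→Slot 4 ($59), Quanta→Slot 3 ($132), Ember→Slot 5 ($86); total welfare W = $394.
Quanta receives Slot 3 at value $132, so the others get W − 132 = $262.
Without Quanta: best allocation of the remaining 3 bidders over all 4 slots is Pioneer→Slot 2 ($117), Larkspur→Slot 3 ($66), Ember→Slot 5 ($86), total $269.
VCG payment = (others' best without Quanta) − (others' welfare with Quanta) = 269 − 262 = $7.

Quanta pays $7.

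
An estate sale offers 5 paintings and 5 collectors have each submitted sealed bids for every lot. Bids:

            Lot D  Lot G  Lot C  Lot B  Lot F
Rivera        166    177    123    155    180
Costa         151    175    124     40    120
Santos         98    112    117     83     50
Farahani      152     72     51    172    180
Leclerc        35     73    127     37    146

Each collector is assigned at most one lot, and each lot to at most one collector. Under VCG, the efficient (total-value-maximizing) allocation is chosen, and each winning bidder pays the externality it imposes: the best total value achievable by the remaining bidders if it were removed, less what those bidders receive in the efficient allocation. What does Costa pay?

Costa pays $11.

Efficient allocation: Rivera→Lot D ($166), Costa→Lot G ($175), Santos→Lot C ($117), Farahani→Lot B ($172), Leclerc→Lot F ($146); total welfare W = $776.
Costa receives Lot G at value $175, so the others get W − 175 = $601.
Without Costa: best allocation of the remaining 4 bidders over all 5 lots is Rivera→Lot G ($177), Santos→Lot C ($117), Farahani→Lot B ($172), Leclerc→Lot F ($146), total $612.
VCG payment = (others' best without Costa) − (others' welfare with Costa) = 612 − 601 = $11.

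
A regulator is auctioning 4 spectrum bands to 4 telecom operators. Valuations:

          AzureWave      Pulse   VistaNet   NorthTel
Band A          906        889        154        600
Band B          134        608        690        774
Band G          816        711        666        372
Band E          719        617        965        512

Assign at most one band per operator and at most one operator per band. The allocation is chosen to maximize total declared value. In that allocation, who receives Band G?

This is a one-to-one assignment (maximum-weight bipartite matching).
Optimal: AzureWave→Band G ($816M), Pulse→Band A ($889M), VistaNet→Band E ($965M), NorthTel→Band B ($774M) — total 816+889+965+774 = $3444M.
Column-greedy (each band in turn goes to its best remaining operator) gives $3356M, worse by 88.
Every other assignment is strictly worse.
AzureWave's own top band is Band A ($906M), but forcing AzureWave→Band A and reassigning the rest optimally gives only $3356M — worse by 88.

AzureWave receives Band G.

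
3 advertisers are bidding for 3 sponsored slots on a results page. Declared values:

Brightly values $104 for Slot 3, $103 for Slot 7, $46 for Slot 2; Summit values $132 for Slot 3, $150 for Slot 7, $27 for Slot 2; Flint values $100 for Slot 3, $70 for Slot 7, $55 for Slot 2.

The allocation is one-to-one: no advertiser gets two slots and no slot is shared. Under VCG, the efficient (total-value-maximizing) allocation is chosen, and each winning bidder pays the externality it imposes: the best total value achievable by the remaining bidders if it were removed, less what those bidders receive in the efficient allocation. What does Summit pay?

Efficient allocation: Brightly→Slot 3 ($104), Summit→Slot 7 ($150), Flint→Slot 2 ($55); total welfare W = $309.
Summit receives Slot 7 at value $150, so the others get W − 150 = $159.
Without Summit: best allocation of the remaining 2 bidders over all 3 slots is Brightly→Slot 7 ($103), Flint→Slot 3 ($100), total $203.
VCG payment = (others' best without Summit) − (others' welfare with Summit) = 203 − 159 = $44.

Summit pays $44.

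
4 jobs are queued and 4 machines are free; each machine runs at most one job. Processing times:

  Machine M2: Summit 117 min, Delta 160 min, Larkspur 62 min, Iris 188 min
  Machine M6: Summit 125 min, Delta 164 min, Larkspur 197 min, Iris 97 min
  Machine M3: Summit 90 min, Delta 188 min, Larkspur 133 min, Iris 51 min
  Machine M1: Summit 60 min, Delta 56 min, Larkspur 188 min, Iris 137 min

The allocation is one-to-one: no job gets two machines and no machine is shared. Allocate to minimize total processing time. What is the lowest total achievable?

Min total: 294 min

Optimal: Summit→Machine M6 (125 min), Delta→Machine M1 (56 min), Larkspur→Machine M2 (62 min), Iris→Machine M3 (51 min) — total 125+56+62+51 = 294 min.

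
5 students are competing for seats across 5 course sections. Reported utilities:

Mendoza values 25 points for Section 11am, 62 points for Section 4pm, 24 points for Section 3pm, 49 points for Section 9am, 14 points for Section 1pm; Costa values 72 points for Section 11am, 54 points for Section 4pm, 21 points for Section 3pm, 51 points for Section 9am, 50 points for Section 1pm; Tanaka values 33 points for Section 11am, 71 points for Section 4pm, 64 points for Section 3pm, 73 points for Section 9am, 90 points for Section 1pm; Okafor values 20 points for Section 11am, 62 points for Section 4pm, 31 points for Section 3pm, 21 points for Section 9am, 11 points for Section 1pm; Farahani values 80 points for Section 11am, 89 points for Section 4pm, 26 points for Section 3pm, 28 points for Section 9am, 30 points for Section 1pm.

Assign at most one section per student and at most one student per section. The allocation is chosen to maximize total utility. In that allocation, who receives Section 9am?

Mendoza receives Section 9am.

Optimal: Mendoza→Section 9am (49 points), Costa→Section 11am (72 points), Tanaka→Section 1pm (90 points), Okafor→Section 3pm (31 points), Farahani→Section 4pm (89 points) — total 49+72+90+31+89 = 331 points.
Column-greedy (each section in turn goes to its best remaining student) gives 247 points, worse by 84.
Mendoza's own top section is Section 4pm (62 points), but forcing Mendoza→Section 4pm and reassigning the rest optimally gives only 314 points — worse by 17.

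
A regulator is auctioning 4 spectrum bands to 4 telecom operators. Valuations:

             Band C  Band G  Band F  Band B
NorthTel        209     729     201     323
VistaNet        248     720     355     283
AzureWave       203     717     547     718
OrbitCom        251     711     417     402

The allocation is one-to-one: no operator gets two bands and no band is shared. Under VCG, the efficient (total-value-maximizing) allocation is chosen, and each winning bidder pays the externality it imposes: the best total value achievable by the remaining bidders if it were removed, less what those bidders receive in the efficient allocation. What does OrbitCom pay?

OrbitCom pays $107M.

Efficient allocation: NorthTel→Band G ($729M), VistaNet→Band C ($248M), AzureWave→Band B ($718M), OrbitCom→Band F ($417M); total welfare W = $2112M.
OrbitCom receives Band F at value $417M, so the others get W − 417 = $1695M.
Without OrbitCom: best allocation of the remaining 3 bidders over all 4 bands is NorthTel→Band G ($729M), VistaNet→Band F ($355M), AzureWave→Band B ($718M), total $1802M.
VCG payment = (others' best without OrbitCom) − (others' welfare with OrbitCom) = 1802 − 1695 = $107M.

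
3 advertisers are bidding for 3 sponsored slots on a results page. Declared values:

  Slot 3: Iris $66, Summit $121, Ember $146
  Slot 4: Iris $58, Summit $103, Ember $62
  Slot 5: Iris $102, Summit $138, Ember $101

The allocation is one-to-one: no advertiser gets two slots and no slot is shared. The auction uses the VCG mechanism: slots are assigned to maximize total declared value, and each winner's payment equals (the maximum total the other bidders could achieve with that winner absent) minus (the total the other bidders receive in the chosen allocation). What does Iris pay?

Iris pays $35.

Efficient allocation: Iris→Slot 5 ($102), Summit→Slot 4 ($103), Ember→Slot 3 ($146); total welfare W = $351.
Iris receives Slot 5 at value $102, so the others get W − 102 = $249.
Without Iris: best allocation of the remaining 2 bidders over all 3 slots is Summit→Slot 5 ($138), Ember→Slot 3 ($146), total $284.
VCG payment = (others' best without Iris) − (others' welfare with Iris) = 284 − 249 = $35.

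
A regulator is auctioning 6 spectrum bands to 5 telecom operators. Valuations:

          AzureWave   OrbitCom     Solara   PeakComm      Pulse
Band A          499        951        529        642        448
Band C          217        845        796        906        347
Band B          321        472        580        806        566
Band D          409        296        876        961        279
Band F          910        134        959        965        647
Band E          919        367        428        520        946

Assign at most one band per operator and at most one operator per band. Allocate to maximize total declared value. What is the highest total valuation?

Max total: $4589M

Treat this as an assignment problem: match each operator to one band.
Optimal: AzureWave→Band F ($910M), OrbitCom→Band A ($951M), Solara→Band D ($876M), PeakComm→Band C ($906M), Pulse→Band E ($946M) — total 910+951+876+906+946 = $4589M.
Column-greedy (each band in turn goes to its best remaining operator) gives $3493M, worse by 1096.
Swapping PeakComm↔AzureWave (PeakComm→Band F $965M, AzureWave→Band C $217M) loses 634.
Checked against all permutations: $4589M is optimal.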